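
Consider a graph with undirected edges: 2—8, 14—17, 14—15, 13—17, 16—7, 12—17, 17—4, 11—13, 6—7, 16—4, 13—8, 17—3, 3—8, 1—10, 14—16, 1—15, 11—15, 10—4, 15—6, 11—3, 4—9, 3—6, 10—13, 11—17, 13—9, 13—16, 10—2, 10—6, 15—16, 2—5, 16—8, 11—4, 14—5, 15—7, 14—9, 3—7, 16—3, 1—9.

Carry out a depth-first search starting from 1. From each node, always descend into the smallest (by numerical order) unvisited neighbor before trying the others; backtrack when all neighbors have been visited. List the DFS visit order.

1, 9, 4, 10, 2, 5, 14, 15, 6, 3, 7, 16, 8, 13, 11, 17, 12

Visit 1
1 → 9
9 → 4
4 → 10
10 → 2
2 → 5
5 → 14
14 → 15
15 → 6
6 → 3
3 → 7
7 → 16
16 → 8
8 → 13
13 → 11
11 → 17
17 → 12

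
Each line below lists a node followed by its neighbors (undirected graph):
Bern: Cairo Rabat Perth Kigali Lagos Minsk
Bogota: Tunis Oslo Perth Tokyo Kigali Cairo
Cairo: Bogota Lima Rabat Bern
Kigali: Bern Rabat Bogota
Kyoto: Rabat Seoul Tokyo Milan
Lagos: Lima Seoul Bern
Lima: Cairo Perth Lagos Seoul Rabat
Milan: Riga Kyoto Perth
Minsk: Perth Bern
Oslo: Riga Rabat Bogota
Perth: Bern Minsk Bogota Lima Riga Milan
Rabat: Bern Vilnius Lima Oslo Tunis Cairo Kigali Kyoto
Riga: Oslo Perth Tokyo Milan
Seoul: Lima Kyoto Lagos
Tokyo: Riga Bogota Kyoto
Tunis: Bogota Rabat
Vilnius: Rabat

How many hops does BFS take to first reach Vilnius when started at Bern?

2

Level 0: Bern
Level 1: Cairo, Kigali, Lagos, Minsk, Perth, Rabat
Level 2: Bogota, Kyoto, Lima, Milan, Oslo, Riga, Seoul, Tunis, Vilnius
Level 3: Tokyo
Vilnius first appears at level 2.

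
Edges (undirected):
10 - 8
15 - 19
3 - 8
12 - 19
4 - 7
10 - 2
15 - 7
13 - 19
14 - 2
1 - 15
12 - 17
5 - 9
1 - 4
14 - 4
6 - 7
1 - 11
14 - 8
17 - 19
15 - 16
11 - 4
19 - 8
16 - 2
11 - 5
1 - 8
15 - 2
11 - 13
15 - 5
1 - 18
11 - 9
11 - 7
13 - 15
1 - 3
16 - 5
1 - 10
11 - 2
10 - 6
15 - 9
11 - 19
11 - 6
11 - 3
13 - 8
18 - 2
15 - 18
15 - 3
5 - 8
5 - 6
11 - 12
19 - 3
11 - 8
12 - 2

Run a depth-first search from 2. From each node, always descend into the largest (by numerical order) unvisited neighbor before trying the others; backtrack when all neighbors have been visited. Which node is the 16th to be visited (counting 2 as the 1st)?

Visit 2
2 → 18
18 → 15
15 → 19
19 → 17
17 → 12
12 → 11
11 → 13
13 → 8
8 → 14
14 → 4
4 → 7
7 → 6
6 → 10
10 → 1
1 → 3
6 → 5
5 → 16
5 → 9

Visit order: 2, 18, 15, 19, 17, 12, 11, 13, 8, 14, 4, 7, 6, 10, 1, 3, 5, 16, 9

3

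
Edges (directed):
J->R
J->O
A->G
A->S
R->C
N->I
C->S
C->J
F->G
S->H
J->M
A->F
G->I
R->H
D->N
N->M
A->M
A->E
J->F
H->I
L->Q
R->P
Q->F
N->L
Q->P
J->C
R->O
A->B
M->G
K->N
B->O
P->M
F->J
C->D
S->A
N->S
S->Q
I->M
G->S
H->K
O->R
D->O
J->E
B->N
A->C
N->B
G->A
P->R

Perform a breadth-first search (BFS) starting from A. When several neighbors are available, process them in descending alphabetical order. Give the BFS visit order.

A → S → M → G → F → E → C → B → Q → H → I → J → D → O → N → P → K → R → L

Visit A; enqueue S, M, G, F, E, C, B → queue [S, M, G, F, E, C, B]
Visit S; enqueue Q, H → queue [M, G, F, E, C, B, Q, H]
Visit M → queue [G, F, E, C, B, Q, H]
Visit G; enqueue I → queue [F, E, C, B, Q, H, I]
Visit F; enqueue J → queue [E, C, B, Q, H, I, J]
Visit E → queue [C, B, Q, H, I, J]
Visit C; enqueue D → queue [B, Q, H, I, J, D]
Visit B; enqueue O, N → queue [Q, H, I, J, D, O, N]
Visit Q; enqueue P → queue [H, I, J, D, O, N, P]
Visit H; enqueue K → queue [I, J, D, O, N, P, K]
Visit I → queue [J, D, O, N, P, K]
Visit J; enqueue R → queue [D, O, N, P, K, R]
Visit D → queue [O, N, P, K, R]
Visit O → queue [N, P, K, R]
Visit N; enqueue L → queue [P, K, R, L]
Visit P → queue [K, R, L]
Visit K → queue [R, L]
Visit R → queue [L]
Visit L → queue []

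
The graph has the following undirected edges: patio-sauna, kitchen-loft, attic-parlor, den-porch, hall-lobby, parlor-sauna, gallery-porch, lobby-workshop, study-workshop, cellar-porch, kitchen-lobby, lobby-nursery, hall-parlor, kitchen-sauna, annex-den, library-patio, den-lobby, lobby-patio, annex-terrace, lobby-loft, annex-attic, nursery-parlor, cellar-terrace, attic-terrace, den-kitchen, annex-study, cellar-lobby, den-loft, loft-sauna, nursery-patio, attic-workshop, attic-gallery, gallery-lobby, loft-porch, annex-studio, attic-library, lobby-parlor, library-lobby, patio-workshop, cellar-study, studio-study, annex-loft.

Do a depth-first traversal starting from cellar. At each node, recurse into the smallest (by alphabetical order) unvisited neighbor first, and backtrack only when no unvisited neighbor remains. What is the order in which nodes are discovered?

Visit cellar
cellar → lobby
lobby → den
den → annex
annex → attic
attic → gallery
gallery → porch
porch → loft
loft → kitchen
kitchen → sauna
sauna → parlor
parlor → hall
parlor → nursery
nursery → patio
patio → library
patio → workshop
workshop → study
study → studio
attic → terrace

cellar, lobby, den, annex, attic, gallery, porch, loft, kitchen, sauna, parlor, hall, nursery, patio, library, workshop, study, studio, terrace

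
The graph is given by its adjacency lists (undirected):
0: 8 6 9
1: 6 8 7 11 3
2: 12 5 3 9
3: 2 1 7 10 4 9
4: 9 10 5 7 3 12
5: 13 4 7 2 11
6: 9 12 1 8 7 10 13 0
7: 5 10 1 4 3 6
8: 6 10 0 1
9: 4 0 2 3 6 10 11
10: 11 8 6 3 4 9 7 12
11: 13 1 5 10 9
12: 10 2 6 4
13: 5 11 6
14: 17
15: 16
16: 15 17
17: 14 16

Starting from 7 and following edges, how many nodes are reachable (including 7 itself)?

BFS from 7 visits: 7, 5, 10, 1, 4, 3, 6, 13, 2, 11, 8, 9, 12, 0
Reachable nodes: 14 of 18 total.

14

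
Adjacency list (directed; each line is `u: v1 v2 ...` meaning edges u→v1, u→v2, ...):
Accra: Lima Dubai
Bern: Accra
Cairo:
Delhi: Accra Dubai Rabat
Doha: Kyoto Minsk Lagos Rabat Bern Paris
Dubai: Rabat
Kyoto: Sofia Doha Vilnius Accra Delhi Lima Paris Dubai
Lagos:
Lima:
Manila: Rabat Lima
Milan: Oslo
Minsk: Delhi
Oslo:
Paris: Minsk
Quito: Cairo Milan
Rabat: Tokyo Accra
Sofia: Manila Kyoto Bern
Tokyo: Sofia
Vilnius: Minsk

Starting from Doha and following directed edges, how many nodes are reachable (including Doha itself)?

15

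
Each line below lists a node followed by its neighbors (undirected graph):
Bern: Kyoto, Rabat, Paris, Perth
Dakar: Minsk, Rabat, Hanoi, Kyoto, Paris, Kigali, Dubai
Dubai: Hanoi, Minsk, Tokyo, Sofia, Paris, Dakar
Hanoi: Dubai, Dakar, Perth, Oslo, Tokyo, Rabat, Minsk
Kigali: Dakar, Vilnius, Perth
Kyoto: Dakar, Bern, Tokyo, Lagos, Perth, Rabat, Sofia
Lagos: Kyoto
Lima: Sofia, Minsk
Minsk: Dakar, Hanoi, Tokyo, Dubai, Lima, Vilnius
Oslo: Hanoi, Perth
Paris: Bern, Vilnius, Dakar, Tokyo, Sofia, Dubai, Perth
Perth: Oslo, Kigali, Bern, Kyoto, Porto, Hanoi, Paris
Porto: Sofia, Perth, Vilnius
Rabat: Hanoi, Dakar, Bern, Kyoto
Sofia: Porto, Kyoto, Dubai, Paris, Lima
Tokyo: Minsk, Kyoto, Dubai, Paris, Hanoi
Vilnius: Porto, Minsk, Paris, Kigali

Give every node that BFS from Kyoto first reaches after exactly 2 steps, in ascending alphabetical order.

Dubai, Hanoi, Kigali, Lima, Minsk, Oslo, Paris, Porto

Level 0: Kyoto
Level 1: Bern, Dakar, Lagos, Perth, Rabat, Sofia, Tokyo
Level 2: Dubai, Hanoi, Kigali, Lima, Minsk, Oslo, Paris, Porto
Level 3: Vilnius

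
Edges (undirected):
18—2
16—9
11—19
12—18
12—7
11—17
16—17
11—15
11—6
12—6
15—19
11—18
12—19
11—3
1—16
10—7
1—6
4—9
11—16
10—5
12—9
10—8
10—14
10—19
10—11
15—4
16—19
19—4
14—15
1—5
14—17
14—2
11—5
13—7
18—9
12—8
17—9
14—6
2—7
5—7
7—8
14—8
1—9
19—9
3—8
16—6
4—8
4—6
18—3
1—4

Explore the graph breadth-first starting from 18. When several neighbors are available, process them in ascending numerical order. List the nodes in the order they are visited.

18 2 3 9 11 12 7 14 8 1 4 16 17 19 5 6 10 15 13

Visit 18; enqueue 2, 3, 9, 11, 12 → queue [2, 3, 9, 11, 12]
Visit 2; enqueue 7, 14 → queue [3, 9, 11, 12, 7, 14]
Visit 3; enqueue 8 → queue [9, 11, 12, 7, 14, 8]
Visit 9; enqueue 1, 4, 16, 17, 19 → queue [11, 12, 7, 14, 8, 1, 4, 16, 17, 19]
Visit 11; enqueue 5, 6, 10, 15 → queue [12, 7, 14, 8, 1, 4, 16, 17, 19, 5, 6, 10, 15]
Visit 12 → queue [7, 14, 8, 1, 4, 16, 17, 19, 5, 6, 10, 15]
Visit 7; enqueue 13 → queue [14, 8, 1, 4, 16, 17, 19, 5, 6, 10, 15, 13]
Visit 14 → queue [8, 1, 4, 16, 17, 19, 5, 6, 10, 15, 13]
Visit 8 → queue [1, 4, 16, 17, 19, 5, 6, 10, 15, 13]
Visit 1 → queue [4, 16, 17, 19, 5, 6, 10, 15, 13]
Visit 4 → queue [16, 17, 19, 5, 6, 10, 15, 13]
Visit 16 → queue [17, 19, 5, 6, 10, 15, 13]
Visit 17 → queue [19, 5, 6, 10, 15, 13]
Visit 19 → queue [5, 6, 10, 15, 13]
Visit 5 → queue [6, 10, 15, 13]
Visit 6 → queue [10, 15, 13]
Visit 10 → queue [15, 13]
Visit 15 → queue [13]
Visit 13 → queue []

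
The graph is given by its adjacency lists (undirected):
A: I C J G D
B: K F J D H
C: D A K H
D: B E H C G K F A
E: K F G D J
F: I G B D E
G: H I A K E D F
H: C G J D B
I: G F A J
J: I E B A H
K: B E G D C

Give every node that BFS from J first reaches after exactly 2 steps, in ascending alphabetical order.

Level 0: J
Level 1: A, B, E, H, I
Level 2: C, D, F, G, K

C, D, F, G, K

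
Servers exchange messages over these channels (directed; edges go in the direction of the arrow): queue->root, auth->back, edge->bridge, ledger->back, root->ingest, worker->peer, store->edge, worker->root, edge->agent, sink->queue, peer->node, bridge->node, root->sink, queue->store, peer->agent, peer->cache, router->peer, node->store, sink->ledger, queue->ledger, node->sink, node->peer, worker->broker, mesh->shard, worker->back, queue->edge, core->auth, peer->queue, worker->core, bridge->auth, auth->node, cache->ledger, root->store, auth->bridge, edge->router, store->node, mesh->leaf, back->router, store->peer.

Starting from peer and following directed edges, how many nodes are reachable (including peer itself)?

BFS from peer visits: peer, agent, cache, node, queue, ledger, sink, store, edge, root, back, bridge, router, ingest, auth
Reachable nodes: 15 of 21 total.

15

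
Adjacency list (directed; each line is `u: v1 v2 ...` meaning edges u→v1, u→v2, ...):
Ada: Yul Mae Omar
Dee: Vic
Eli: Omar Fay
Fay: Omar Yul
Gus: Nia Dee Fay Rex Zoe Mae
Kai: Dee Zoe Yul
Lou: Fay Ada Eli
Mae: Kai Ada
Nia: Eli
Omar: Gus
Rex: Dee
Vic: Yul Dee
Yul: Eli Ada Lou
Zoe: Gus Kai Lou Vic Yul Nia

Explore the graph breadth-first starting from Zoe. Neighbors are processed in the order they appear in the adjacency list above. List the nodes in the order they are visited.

Zoe, Gus, Kai, Lou, Vic, Yul, Nia, Dee, Fay, Rex, Mae, Ada, Eli, Omar

Visit Zoe; enqueue Gus, Kai, Lou, Vic, Yul, Nia → queue [Gus, Kai, Lou, Vic, Yul, Nia]
Visit Gus; enqueue Dee, Fay, Rex, Mae → queue [Kai, Lou, Vic, Yul, Nia, Dee, Fay, Rex, Mae]
Visit Kai → queue [Lou, Vic, Yul, Nia, Dee, Fay, Rex, Mae]
Visit Lou; enqueue Ada, Eli → queue [Vic, Yul, Nia, Dee, Fay, Rex, Mae, Ada, Eli]
Visit Vic → queue [Yul, Nia, Dee, Fay, Rex, Mae, Ada, Eli]
Visit Yul → queue [Nia, Dee, Fay, Rex, Mae, Ada, Eli]
Visit Nia → queue [Dee, Fay, Rex, Mae, Ada, Eli]
Visit Dee → queue [Fay, Rex, Mae, Ada, Eli]
Visit Fay; enqueue Omar → queue [Rex, Mae, Ada, Eli, Omar]
Visit Rex → queue [Mae, Ada, Eli, Omar]
Visit Mae → queue [Ada, Eli, Omar]
Visit Ada → queue [Eli, Omar]
Visit Eli → queue [Omar]
Visit Omar → queue []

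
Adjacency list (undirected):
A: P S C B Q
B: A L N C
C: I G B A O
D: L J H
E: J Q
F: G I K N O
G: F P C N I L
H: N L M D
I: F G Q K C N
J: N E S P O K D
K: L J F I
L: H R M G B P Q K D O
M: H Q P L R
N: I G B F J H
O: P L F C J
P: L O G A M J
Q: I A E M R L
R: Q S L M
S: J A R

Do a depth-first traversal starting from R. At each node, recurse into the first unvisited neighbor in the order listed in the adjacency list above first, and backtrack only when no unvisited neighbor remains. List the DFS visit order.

Visit R
R → Q
Q → I
I → F
F → G
G → P
P → L
L → H
H → N
N → B
B → A
A → S
S → J
J → E
J → O
O → C
J → K
J → D
H → M

R, Q, I, F, G, P, L, H, N, B, A, S, J, E, O, C, K, D, M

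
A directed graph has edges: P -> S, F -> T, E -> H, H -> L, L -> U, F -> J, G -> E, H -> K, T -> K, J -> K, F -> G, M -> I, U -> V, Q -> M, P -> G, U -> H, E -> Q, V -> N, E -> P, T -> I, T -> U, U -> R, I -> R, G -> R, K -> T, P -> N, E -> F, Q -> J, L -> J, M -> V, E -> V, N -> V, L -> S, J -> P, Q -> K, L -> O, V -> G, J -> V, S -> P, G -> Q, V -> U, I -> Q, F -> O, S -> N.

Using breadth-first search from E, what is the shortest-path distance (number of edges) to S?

Level 0: E
Level 1: F, H, P, Q, V
Level 2: G, J, K, L, M, N, O, S, T, U
Level 3: I, R
S first appears at level 2.

2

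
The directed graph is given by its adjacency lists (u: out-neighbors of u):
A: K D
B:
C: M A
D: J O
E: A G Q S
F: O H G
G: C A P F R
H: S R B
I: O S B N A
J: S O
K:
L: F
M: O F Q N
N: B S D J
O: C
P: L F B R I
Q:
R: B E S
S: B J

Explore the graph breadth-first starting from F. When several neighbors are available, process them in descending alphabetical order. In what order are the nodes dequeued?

Visit F; enqueue O, H, G → queue [O, H, G]
Visit O; enqueue C → queue [H, G, C]
Visit H; enqueue S, R, B → queue [G, C, S, R, B]
Visit G; enqueue P, A → queue [C, S, R, B, P, A]
Visit C; enqueue M → queue [S, R, B, P, A, M]
Visit S; enqueue J → queue [R, B, P, A, M, J]
Visit R; enqueue E → queue [B, P, A, M, J, E]
Visit B → queue [P, A, M, J, E]
Visit P; enqueue L, I → queue [A, M, J, E, L, I]
Visit A; enqueue K, D → queue [M, J, E, L, I, K, D]
Visit M; enqueue Q, N → queue [J, E, L, I, K, D, Q, N]
Visit J → queue [E, L, I, K, D, Q, N]
Visit E → queue [L, I, K, D, Q, N]
Visit L → queue [I, K, D, Q, N]
Visit I → queue [K, D, Q, N]
Visit K → queue [D, Q, N]
Visit D → queue [Q, N]
Visit Q → queue [N]
Visit N → queue []

F -> O -> H -> G -> C -> S -> R -> B -> P -> A -> M -> J -> E -> L -> I -> K -> D -> Q -> N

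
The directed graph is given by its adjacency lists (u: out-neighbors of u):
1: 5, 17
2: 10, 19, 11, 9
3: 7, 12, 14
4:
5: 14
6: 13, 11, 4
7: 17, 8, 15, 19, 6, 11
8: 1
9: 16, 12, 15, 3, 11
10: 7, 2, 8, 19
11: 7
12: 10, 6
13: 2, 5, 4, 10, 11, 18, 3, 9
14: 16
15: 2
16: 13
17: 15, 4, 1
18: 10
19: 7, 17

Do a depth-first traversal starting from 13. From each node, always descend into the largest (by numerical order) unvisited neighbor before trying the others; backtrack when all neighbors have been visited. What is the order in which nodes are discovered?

Visit 13
13 → 18
18 → 10
10 → 19
19 → 17
17 → 15
15 → 2
2 → 11
11 → 7
7 → 8
8 → 1
1 → 5
5 → 14
14 → 16
7 → 6
6 → 4
2 → 9
9 → 12
9 → 3

13 18 10 19 17 15 2 11 7 8 1 5 14 16 6 4 9 12 3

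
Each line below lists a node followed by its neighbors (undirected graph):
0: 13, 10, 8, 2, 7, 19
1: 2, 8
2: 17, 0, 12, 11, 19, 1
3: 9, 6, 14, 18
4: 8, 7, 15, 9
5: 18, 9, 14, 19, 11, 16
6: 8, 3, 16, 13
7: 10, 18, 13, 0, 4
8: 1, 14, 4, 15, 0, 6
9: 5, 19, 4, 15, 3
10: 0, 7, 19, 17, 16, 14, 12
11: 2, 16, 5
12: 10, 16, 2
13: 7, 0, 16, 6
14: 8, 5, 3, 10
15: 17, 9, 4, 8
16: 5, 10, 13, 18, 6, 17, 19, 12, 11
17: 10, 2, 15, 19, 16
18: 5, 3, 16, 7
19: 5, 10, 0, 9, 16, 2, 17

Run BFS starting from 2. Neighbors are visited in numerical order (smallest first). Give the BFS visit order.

2 → 0 → 1 → 11 → 12 → 17 → 19 → 7 → 8 → 10 → 13 → 5 → 16 → 15 → 9 → 4 → 18 → 6 → 14 → 3

Visit 2; enqueue 0, 1, 11, 12, 17, 19 → queue [0, 1, 11, 12, 17, 19]
Visit 0; enqueue 7, 8, 10, 13 → queue [1, 11, 12, 17, 19, 7, 8, 10, 13]
Visit 1 → queue [11, 12, 17, 19, 7, 8, 10, 13]
Visit 11; enqueue 5, 16 → queue [12, 17, 19, 7, 8, 10, 13, 5, 16]
Visit 12 → queue [17, 19, 7, 8, 10, 13, 5, 16]
Visit 17; enqueue 15 → queue [19, 7, 8, 10, 13, 5, 16, 15]
Visit 19; enqueue 9 → queue [7, 8, 10, 13, 5, 16, 15, 9]
Visit 7; enqueue 4, 18 → queue [8, 10, 13, 5, 16, 15, 9, 4, 18]
Visit 8; enqueue 6, 14 → queue [10, 13, 5, 16, 15, 9, 4, 18, 6, 14]
Visit 10 → queue [13, 5, 16, 15, 9, 4, 18, 6, 14]
Visit 13 → queue [5, 16, 15, 9, 4, 18, 6, 14]
Visit 5 → queue [16, 15, 9, 4, 18, 6, 14]
Visit 16 → queue [15, 9, 4, 18, 6, 14]
Visit 15 → queue [9, 4, 18, 6, 14]
Visit 9; enqueue 3 → queue [4, 18, 6, 14, 3]
Visit 4 → queue [18, 6, 14, 3]
Visit 18 → queue [6, 14, 3]
Visit 6 → queue [14, 3]
Visit 14 → queue [3]
Visit 3 → queue []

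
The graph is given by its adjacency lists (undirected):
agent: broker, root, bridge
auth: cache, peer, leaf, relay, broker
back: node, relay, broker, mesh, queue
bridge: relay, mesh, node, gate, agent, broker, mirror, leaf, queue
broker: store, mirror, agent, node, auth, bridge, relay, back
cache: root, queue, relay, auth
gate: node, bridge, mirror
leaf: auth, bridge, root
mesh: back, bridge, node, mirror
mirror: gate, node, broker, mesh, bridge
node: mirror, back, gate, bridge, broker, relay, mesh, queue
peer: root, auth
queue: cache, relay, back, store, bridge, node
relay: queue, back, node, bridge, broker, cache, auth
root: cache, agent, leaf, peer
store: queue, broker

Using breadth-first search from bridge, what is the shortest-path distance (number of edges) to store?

2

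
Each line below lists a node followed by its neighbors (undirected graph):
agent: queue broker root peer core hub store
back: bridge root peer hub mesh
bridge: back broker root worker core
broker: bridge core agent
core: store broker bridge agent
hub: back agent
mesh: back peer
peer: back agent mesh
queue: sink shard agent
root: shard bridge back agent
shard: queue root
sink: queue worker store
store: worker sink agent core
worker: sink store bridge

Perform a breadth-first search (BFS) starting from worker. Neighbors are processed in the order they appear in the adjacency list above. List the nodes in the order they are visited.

worker, sink, store, bridge, queue, agent, core, back, broker, root, shard, peer, hub, mesh

Visit worker; enqueue sink, store, bridge → queue [sink, store, bridge]
Visit sink; enqueue queue → queue [store, bridge, queue]
Visit store; enqueue agent, core → queue [bridge, queue, agent, core]
Visit bridge; enqueue back, broker, root → queue [queue, agent, core, back, broker, root]
Visit queue; enqueue shard → queue [agent, core, back, broker, root, shard]
Visit agent; enqueue peer, hub → queue [core, back, broker, root, shard, peer, hub]
Visit core → queue [back, broker, root, shard, peer, hub]
Visit back; enqueue mesh → queue [broker, root, shard, peer, hub, mesh]
Visit broker → queue [root, shard, peer, hub, mesh]
Visit root → queue [shard, peer, hub, mesh]
Visit shard → queue [peer, hub, mesh]
Visit peer → queue [hub, mesh]
Visit hub → queue [mesh]
Visit mesh → queue []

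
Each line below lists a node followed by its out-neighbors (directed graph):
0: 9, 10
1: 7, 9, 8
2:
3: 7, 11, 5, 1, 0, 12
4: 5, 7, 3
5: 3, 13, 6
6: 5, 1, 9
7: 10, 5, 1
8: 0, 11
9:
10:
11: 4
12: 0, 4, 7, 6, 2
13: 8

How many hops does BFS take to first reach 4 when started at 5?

3

Level 0: 5
Level 1: 3, 6, 13
Level 2: 0, 1, 7, 8, 9, 11, 12
Level 3: 2, 4, 10
4 first appears at level 3.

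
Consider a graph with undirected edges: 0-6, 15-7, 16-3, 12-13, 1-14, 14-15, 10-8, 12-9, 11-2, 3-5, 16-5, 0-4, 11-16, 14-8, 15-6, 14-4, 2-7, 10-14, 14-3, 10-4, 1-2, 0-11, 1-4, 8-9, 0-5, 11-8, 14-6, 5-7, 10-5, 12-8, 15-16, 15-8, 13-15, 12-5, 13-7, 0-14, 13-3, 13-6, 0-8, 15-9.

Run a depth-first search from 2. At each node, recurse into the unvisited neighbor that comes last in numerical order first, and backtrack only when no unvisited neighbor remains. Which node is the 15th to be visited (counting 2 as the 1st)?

4

Visit 2
2 → 11
11 → 16
16 → 15
15 → 14
14 → 10
10 → 8
8 → 12
12 → 13
13 → 7
7 → 5
5 → 3
5 → 0
0 → 6
0 → 4
4 → 1
12 → 9

Visit order: 2, 11, 16, 15, 14, 10, 8, 12, 13, 7, 5, 3, 0, 6, 4, 1, 9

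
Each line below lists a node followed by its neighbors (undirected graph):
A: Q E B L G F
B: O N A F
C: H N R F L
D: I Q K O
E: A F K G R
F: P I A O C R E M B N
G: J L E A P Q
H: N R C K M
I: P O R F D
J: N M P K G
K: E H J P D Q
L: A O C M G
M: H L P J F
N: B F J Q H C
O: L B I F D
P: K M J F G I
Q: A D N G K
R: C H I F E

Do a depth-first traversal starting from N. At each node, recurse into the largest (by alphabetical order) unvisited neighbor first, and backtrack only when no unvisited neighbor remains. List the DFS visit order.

N, Q, K, P, M, L, O, I, R, H, C, F, E, G, J, A, B, D

Visit N
N → Q
Q → K
K → P
P → M
M → L
L → O
O → I
I → R
R → H
H → C
C → F
F → E
E → G
G → J
G → A
A → B
I → D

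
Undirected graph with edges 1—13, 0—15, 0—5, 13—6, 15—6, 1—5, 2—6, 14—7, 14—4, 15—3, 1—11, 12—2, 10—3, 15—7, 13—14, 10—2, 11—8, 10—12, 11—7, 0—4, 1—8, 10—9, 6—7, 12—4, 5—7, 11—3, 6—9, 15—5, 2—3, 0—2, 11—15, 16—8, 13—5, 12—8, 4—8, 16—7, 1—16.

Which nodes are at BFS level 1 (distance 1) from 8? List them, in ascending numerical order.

Level 0: 8
Level 1: 1, 4, 11, 12, 16
Level 2: 0, 2, 3, 5, 7, 10, 13, 14, 15
Level 3: 6, 9

1, 4, 11, 12, 16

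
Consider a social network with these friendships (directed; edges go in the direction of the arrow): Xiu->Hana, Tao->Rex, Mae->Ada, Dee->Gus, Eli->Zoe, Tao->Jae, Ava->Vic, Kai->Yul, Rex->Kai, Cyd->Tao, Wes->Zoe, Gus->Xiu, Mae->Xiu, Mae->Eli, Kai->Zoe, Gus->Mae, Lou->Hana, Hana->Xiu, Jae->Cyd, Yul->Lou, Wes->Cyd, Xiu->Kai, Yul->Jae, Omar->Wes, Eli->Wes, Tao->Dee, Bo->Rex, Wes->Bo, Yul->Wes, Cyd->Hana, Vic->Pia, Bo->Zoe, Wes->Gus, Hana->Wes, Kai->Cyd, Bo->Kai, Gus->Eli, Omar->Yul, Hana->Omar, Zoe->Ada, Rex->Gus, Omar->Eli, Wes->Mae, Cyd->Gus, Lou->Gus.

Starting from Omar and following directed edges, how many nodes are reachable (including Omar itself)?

18

BFS from Omar visits: Omar, Yul, Wes, Eli, Lou, Jae, Zoe, Mae, Gus, Cyd, Bo, Hana, Ada, Xiu, Tao, Rex, Kai, Dee
Reachable nodes: 18 of 21 total.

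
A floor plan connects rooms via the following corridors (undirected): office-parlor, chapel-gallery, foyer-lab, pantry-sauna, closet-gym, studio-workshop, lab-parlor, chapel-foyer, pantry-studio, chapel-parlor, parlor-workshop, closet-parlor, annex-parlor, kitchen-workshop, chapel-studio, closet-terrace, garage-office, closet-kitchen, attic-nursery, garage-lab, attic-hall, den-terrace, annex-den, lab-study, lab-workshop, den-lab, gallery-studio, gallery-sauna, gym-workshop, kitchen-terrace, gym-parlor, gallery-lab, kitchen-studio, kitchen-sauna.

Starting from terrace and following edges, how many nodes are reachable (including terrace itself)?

BFS from terrace visits: terrace, kitchen, den, closet, workshop, studio, sauna, lab, annex, parlor, gym, pantry, gallery, chapel, study, garage, foyer, office
Reachable nodes: 18 of 21 total.

18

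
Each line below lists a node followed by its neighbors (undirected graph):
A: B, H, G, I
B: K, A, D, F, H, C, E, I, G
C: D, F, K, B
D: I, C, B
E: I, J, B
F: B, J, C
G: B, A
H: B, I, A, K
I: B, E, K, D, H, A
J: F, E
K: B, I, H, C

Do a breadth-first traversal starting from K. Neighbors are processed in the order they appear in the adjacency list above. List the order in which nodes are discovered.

K, B, I, H, C, A, D, F, E, G, J

Visit K; enqueue B, I, H, C → queue [B, I, H, C]
Visit B; enqueue A, D, F, E, G → queue [I, H, C, A, D, F, E, G]
Visit I → queue [H, C, A, D, F, E, G]
Visit H → queue [C, A, D, F, E, G]
Visit C → queue [A, D, F, E, G]
Visit A → queue [D, F, E, G]
Visit D → queue [F, E, G]
Visit F; enqueue J → queue [E, G, J]
Visit E → queue [G, J]
Visit G → queue [J]
Visit J → queue []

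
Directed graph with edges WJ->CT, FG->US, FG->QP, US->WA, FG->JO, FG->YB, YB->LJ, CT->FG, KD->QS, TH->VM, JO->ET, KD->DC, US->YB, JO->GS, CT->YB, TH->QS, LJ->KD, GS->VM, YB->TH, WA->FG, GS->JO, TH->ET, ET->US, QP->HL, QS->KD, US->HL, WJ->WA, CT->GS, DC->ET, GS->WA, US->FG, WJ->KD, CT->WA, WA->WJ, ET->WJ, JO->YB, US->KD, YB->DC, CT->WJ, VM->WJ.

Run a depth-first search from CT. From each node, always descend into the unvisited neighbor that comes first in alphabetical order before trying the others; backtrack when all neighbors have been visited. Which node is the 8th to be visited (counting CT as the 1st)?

DC

Visit CT
CT → FG
FG → JO
JO → ET
ET → US
US → HL
US → KD
KD → DC
KD → QS
US → WA
WA → WJ
US → YB
YB → LJ
YB → TH
TH → VM
JO → GS
FG → QP

Visit order: CT, FG, JO, ET, US, HL, KD, DC, QS, WA, WJ, YB, LJ, TH, VM, GS, QP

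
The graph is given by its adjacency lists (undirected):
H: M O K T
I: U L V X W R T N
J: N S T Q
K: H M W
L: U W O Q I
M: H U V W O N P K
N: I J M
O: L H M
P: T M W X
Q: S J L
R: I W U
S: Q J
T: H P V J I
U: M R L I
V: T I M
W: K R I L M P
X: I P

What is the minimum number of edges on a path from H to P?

2

Level 0: H
Level 1: K, M, O, T
Level 2: I, J, L, N, P, U, V, W
Level 3: Q, R, S, X
P first appears at level 2.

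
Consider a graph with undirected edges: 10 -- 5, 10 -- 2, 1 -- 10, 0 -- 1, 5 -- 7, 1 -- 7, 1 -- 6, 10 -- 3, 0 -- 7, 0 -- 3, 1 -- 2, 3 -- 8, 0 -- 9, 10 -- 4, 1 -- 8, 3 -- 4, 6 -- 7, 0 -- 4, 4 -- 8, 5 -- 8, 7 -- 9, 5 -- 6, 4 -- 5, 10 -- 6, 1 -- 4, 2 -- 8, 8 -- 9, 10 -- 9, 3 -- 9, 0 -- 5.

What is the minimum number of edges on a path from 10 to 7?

Level 0: 10
Level 1: 1, 2, 3, 4, 5, 6, 9
Level 2: 0, 7, 8
7 first appears at level 2.

2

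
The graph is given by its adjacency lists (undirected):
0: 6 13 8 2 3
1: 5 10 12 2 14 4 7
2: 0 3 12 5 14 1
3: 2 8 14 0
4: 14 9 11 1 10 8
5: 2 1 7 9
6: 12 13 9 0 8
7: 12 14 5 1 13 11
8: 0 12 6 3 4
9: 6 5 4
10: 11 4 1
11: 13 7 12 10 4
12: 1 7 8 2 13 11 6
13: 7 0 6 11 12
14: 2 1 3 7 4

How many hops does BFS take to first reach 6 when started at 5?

Level 0: 5
Level 1: 1, 2, 7, 9
Level 2: 0, 3, 4, 6, 10, 11, 12, 13, 14
Level 3: 8
6 first appears at level 2.

2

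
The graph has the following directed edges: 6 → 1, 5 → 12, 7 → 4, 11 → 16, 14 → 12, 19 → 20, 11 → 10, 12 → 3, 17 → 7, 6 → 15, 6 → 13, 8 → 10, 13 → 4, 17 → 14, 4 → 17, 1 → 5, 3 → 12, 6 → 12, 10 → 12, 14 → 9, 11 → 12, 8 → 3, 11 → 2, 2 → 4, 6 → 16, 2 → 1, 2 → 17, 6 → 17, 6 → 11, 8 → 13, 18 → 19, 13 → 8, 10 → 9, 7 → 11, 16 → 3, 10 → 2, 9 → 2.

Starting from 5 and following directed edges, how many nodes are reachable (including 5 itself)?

BFS from 5 visits: 5, 12, 3
Reachable nodes: 3 of 20 total.

3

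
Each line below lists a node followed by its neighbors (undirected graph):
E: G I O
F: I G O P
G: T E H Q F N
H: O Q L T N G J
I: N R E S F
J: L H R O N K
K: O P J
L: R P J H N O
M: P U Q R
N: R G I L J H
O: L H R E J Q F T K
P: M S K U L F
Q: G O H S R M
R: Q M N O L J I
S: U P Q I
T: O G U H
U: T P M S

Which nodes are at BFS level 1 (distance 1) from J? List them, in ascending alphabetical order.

Level 0: J
Level 1: H, K, L, N, O, R
Level 2: E, F, G, I, M, P, Q, T
Level 3: S, U

H, K, L, N, O, R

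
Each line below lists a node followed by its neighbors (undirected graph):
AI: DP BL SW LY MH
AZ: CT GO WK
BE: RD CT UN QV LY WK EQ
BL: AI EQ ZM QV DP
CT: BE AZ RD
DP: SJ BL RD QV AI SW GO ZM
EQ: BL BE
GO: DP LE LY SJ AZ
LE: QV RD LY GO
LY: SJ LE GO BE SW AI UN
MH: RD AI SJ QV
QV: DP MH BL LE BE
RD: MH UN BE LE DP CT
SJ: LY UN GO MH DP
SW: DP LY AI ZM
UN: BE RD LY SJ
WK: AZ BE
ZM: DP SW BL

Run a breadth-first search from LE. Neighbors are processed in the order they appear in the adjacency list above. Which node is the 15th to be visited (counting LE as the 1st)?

Visit LE; enqueue QV, RD, LY, GO → queue [QV, RD, LY, GO]
Visit QV; enqueue DP, MH, BL, BE → queue [RD, LY, GO, DP, MH, BL, BE]
Visit RD; enqueue UN, CT → queue [LY, GO, DP, MH, BL, BE, UN, CT]
Visit LY; enqueue SJ, SW, AI → queue [GO, DP, MH, BL, BE, UN, CT, SJ, SW, AI]
Visit GO; enqueue AZ → queue [DP, MH, BL, BE, UN, CT, SJ, SW, AI, AZ]
Visit DP; enqueue ZM → queue [MH, BL, BE, UN, CT, SJ, SW, AI, AZ, ZM]
Visit MH → queue [BL, BE, UN, CT, SJ, SW, AI, AZ, ZM]
Visit BL; enqueue EQ → queue [BE, UN, CT, SJ, SW, AI, AZ, ZM, EQ]
Visit BE; enqueue WK → queue [UN, CT, SJ, SW, AI, AZ, ZM, EQ, WK]
Visit UN → queue [CT, SJ, SW, AI, AZ, ZM, EQ, WK]
Visit CT → queue [SJ, SW, AI, AZ, ZM, EQ, WK]
Visit SJ → queue [SW, AI, AZ, ZM, EQ, WK]
Visit SW → queue [AI, AZ, ZM, EQ, WK]
Visit AI → queue [AZ, ZM, EQ, WK]
Visit AZ → queue [ZM, EQ, WK]
Visit ZM → queue [EQ, WK]
Visit EQ → queue [WK]
Visit WK → queue []

Visit order: LE, QV, RD, LY, GO, DP, MH, BL, BE, UN, CT, SJ, SW, AI, AZ, ZM, EQ, WK

AZ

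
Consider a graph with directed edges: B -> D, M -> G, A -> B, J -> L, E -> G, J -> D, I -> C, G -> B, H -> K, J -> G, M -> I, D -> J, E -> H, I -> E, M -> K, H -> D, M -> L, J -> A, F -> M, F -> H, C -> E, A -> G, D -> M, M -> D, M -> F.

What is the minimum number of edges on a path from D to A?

2

Level 0: D
Level 1: J, M
Level 2: A, F, G, I, K, L
Level 3: B, C, E, H
A first appears at level 2.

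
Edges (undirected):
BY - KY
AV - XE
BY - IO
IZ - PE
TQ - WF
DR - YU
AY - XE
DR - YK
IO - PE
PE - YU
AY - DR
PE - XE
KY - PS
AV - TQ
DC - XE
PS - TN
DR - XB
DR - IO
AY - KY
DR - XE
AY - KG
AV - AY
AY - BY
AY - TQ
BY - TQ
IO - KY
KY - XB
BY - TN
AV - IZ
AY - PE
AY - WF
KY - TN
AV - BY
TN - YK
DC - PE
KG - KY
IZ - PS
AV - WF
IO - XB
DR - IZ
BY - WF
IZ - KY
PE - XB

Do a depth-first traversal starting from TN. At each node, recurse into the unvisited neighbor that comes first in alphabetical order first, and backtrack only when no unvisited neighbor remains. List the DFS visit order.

Visit TN
TN → BY
BY → AV
AV → AY
AY → DR
DR → IO
IO → KY
KY → IZ
IZ → PE
PE → DC
DC → XE
PE → XB
PE → YU
IZ → PS
KY → KG
DR → YK
AY → TQ
TQ → WF

TN -> BY -> AV -> AY -> DR -> IO -> KY -> IZ -> PE -> DC -> XE -> XB -> YU -> PS -> KG -> YK -> TQ -> WF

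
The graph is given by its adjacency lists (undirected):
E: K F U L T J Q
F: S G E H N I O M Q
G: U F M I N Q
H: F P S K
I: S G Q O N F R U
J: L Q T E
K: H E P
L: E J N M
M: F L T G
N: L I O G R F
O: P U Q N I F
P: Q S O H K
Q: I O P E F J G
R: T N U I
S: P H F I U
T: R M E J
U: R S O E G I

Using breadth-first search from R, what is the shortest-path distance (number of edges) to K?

3

Level 0: R
Level 1: I, N, T, U
Level 2: E, F, G, J, L, M, O, Q, S
Level 3: H, K, P
K first appears at level 3.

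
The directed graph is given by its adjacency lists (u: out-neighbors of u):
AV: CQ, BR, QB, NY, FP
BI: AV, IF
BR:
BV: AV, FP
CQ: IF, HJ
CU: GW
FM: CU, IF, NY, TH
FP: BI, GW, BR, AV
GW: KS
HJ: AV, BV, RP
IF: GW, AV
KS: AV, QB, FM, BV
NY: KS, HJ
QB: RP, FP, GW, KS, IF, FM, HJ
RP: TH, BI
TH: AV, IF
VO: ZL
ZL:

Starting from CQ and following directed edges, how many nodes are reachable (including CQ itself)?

BFS from CQ visits: CQ, IF, HJ, GW, AV, RP, BV, KS, QB, NY, FP, BR, TH, BI, FM, CU
Reachable nodes: 16 of 18 total.

16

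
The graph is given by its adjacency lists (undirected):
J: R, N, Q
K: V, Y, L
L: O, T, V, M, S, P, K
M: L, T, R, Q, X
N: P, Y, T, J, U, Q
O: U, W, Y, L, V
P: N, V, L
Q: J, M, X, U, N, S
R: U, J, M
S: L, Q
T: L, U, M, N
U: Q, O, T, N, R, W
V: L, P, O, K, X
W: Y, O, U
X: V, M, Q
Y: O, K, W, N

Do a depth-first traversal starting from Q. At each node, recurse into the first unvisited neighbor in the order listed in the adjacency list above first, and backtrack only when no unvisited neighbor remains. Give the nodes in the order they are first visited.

Q -> J -> R -> U -> O -> W -> Y -> K -> V -> L -> T -> M -> X -> N -> P -> S

Visit Q
Q → J
J → R
R → U
U → O
O → W
W → Y
Y → K
K → V
V → L
L → T
T → M
M → X
T → N
N → P
L → S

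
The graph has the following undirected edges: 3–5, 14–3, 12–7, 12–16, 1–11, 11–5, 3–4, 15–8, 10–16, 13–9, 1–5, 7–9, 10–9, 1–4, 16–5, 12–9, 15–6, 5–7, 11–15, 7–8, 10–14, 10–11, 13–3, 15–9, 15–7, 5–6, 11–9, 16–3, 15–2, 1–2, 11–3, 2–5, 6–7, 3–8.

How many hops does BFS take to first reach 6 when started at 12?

2

Level 0: 12
Level 1: 7, 9, 16
Level 2: 3, 5, 6, 8, 10, 11, 13, 15
Level 3: 1, 2, 4, 14
6 first appears at level 2.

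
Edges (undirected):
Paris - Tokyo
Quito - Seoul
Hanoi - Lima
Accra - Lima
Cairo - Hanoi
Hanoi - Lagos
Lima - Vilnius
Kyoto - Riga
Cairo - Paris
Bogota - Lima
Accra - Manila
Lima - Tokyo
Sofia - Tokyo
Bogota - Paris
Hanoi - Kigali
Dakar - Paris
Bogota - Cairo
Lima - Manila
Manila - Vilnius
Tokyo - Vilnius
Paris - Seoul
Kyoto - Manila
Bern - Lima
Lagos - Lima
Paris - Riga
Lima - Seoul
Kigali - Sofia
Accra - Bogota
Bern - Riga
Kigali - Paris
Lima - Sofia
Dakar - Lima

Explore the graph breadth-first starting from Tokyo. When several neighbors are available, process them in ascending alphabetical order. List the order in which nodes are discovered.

Visit Tokyo; enqueue Lima, Paris, Sofia, Vilnius → queue [Lima, Paris, Sofia, Vilnius]
Visit Lima; enqueue Accra, Bern, Bogota, Dakar, Hanoi, Lagos, Manila, Seoul → queue [Paris, Sofia, Vilnius, Accra, Bern, Bogota, Dakar, Hanoi, Lagos, Manila, Seoul]
Visit Paris; enqueue Cairo, Kigali, Riga → queue [Sofia, Vilnius, Accra, Bern, Bogota, Dakar, Hanoi, Lagos, Manila, Seoul, Cairo, Kigali, Riga]
Visit Sofia → queue [Vilnius, Accra, Bern, Bogota, Dakar, Hanoi, Lagos, Manila, Seoul, Cairo, Kigali, Riga]
Visit Vilnius → queue [Accra, Bern, Bogota, Dakar, Hanoi, Lagos, Manila, Seoul, Cairo, Kigali, Riga]
Visit Accra → queue [Bern, Bogota, Dakar, Hanoi, Lagos, Manila, Seoul, Cairo, Kigali, Riga]
Visit Bern → queue [Bogota, Dakar, Hanoi, Lagos, Manila, Seoul, Cairo, Kigali, Riga]
Visit Bogota → queue [Dakar, Hanoi, Lagos, Manila, Seoul, Cairo, Kigali, Riga]
Visit Dakar → queue [Hanoi, Lagos, Manila, Seoul, Cairo, Kigali, Riga]
Visit Hanoi → queue [Lagos, Manila, Seoul, Cairo, Kigali, Riga]
Visit Lagos → queue [Manila, Seoul, Cairo, Kigali, Riga]
Visit Manila; enqueue Kyoto → queue [Seoul, Cairo, Kigali, Riga, Kyoto]
Visit Seoul; enqueue Quito → queue [Cairo, Kigali, Riga, Kyoto, Quito]
Visit Cairo → queue [Kigali, Riga, Kyoto, Quito]
Visit Kigali → queue [Riga, Kyoto, Quito]
Visit Riga → queue [Kyoto, Quito]
Visit Kyoto → queue [Quito]
Visit Quito → queue []

Tokyo, Lima, Paris, Sofia, Vilnius, Accra, Bern, Bogota, Dakar, Hanoi, Lagos, Manila, Seoul, Cairo, Kigali, Riga, Kyoto, Quito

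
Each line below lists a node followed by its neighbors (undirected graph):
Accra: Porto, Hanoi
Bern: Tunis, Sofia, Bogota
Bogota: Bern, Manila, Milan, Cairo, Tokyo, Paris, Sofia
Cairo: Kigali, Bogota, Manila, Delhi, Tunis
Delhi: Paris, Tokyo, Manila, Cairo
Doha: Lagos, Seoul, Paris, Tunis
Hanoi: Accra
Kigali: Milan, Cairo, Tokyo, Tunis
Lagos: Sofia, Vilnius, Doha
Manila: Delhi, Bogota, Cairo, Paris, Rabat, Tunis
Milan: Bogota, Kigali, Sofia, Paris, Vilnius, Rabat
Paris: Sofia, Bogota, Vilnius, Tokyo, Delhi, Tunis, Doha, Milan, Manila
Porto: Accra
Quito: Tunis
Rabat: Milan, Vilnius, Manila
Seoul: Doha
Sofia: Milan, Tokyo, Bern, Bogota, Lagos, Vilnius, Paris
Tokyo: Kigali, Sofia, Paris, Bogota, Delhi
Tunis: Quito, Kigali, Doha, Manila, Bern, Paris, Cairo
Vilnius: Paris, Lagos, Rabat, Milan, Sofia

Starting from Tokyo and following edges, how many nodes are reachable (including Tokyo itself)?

BFS from Tokyo visits: Tokyo, Sofia, Paris, Kigali, Delhi, Bogota, Vilnius, Milan, Lagos, Bern, Tunis, Manila, Doha, Cairo, Rabat, Quito, Seoul
Reachable nodes: 17 of 20 total.

17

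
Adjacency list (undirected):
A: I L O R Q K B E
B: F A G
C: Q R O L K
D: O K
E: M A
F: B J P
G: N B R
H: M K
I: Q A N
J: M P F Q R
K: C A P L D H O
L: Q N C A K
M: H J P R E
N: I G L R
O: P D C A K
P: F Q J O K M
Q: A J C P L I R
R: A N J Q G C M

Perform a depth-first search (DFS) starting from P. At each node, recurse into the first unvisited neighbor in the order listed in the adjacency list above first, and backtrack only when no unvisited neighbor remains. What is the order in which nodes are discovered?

P -> F -> B -> A -> I -> Q -> J -> M -> H -> K -> C -> R -> N -> G -> L -> O -> D -> E

Visit P
P → F
F → B
B → A
A → I
I → Q
Q → J
J → M
M → H
H → K
K → C
C → R
R → N
N → G
N → L
C → O
O → D
M → E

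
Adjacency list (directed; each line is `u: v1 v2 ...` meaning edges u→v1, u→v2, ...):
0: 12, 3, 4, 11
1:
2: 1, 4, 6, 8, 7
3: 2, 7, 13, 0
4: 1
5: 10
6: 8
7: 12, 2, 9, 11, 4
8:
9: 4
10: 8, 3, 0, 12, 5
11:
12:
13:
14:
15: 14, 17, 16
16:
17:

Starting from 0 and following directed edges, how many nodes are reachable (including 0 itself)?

BFS from 0 visits: 0, 12, 11, 4, 3, 1, 13, 7, 2, 9, 8, 6
Reachable nodes: 12 of 18 total.

12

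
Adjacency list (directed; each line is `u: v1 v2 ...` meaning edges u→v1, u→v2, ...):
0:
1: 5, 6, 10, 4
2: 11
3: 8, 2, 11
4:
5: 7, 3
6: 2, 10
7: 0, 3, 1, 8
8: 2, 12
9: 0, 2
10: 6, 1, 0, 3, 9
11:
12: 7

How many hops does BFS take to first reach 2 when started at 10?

2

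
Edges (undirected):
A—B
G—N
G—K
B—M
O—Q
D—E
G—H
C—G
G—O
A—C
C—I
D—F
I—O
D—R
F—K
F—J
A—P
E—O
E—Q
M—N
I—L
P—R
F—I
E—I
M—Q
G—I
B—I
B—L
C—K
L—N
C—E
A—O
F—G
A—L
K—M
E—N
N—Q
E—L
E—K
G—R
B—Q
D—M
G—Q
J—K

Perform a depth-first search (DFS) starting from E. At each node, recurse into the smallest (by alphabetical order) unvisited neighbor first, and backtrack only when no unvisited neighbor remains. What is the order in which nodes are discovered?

Visit E
E → C
C → A
A → B
B → I
I → F
F → D
D → M
M → K
K → G
G → H
G → N
N → L
N → Q
Q → O
G → R
R → P
K → J

E -> C -> A -> B -> I -> F -> D -> M -> K -> G -> H -> N -> L -> Q -> O -> R -> P -> J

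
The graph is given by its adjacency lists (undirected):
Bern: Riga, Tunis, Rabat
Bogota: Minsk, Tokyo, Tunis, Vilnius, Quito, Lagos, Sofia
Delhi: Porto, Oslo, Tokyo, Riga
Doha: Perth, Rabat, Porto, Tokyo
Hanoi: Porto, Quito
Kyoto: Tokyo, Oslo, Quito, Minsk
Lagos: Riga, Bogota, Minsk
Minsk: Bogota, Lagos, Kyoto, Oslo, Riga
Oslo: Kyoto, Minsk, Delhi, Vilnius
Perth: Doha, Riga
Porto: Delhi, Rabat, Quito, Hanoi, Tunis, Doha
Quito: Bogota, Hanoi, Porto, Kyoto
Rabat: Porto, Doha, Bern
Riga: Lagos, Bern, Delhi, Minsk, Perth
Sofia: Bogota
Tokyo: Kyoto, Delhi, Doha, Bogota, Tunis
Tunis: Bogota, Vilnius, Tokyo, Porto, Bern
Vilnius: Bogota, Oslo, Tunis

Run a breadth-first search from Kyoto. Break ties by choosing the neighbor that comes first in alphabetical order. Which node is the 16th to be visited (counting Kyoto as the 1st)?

Visit Kyoto; enqueue Minsk, Oslo, Quito, Tokyo → queue [Minsk, Oslo, Quito, Tokyo]
Visit Minsk; enqueue Bogota, Lagos, Riga → queue [Oslo, Quito, Tokyo, Bogota, Lagos, Riga]
Visit Oslo; enqueue Delhi, Vilnius → queue [Quito, Tokyo, Bogota, Lagos, Riga, Delhi, Vilnius]
Visit Quito; enqueue Hanoi, Porto → queue [Tokyo, Bogota, Lagos, Riga, Delhi, Vilnius, Hanoi, Porto]
Visit Tokyo; enqueue Doha, Tunis → queue [Bogota, Lagos, Riga, Delhi, Vilnius, Hanoi, Porto, Doha, Tunis]
Visit Bogota; enqueue Sofia → queue [Lagos, Riga, Delhi, Vilnius, Hanoi, Porto, Doha, Tunis, Sofia]
Visit Lagos → queue [Riga, Delhi, Vilnius, Hanoi, Porto, Doha, Tunis, Sofia]
Visit Riga; enqueue Bern, Perth → queue [Delhi, Vilnius, Hanoi, Porto, Doha, Tunis, Sofia, Bern, Perth]
Visit Delhi → queue [Vilnius, Hanoi, Porto, Doha, Tunis, Sofia, Bern, Perth]
Visit Vilnius → queue [Hanoi, Porto, Doha, Tunis, Sofia, Bern, Perth]
Visit Hanoi → queue [Porto, Doha, Tunis, Sofia, Bern, Perth]
Visit Porto; enqueue Rabat → queue [Doha, Tunis, Sofia, Bern, Perth, Rabat]
Visit Doha → queue [Tunis, Sofia, Bern, Perth, Rabat]
Visit Tunis → queue [Sofia, Bern, Perth, Rabat]
Visit Sofia → queue [Bern, Perth, Rabat]
Visit Bern → queue [Perth, Rabat]
Visit Perth → queue [Rabat]
Visit Rabat → queue []

Visit order: Kyoto, Minsk, Oslo, Quito, Tokyo, Bogota, Lagos, Riga, Delhi, Vilnius, Hanoi, Porto, Doha, Tunis, Sofia, Bern, Perth, Rabat

Bern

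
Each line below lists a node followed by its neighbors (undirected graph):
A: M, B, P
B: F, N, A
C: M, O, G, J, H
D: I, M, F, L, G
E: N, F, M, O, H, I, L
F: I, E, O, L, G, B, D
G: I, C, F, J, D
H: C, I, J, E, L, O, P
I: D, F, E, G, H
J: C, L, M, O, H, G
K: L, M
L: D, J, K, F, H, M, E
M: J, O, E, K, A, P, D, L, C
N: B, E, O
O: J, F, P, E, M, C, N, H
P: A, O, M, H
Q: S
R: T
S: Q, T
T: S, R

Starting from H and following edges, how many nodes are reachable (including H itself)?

BFS from H visits: H, C, I, J, E, L, O, P, M, G, D, F, N, K, A, B
Reachable nodes: 16 of 20 total.

16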